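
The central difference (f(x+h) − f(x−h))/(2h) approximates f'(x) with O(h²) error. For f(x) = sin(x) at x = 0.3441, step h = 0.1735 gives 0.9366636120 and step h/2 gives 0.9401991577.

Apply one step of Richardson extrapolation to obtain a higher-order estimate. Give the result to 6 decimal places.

The method has order 2: 2^2 = 4.
Top: 4(0.9401991577) − (0.9366636120) = 2.8241330188
2.8241330188 ÷ 3 = 0.9413776729

0.941378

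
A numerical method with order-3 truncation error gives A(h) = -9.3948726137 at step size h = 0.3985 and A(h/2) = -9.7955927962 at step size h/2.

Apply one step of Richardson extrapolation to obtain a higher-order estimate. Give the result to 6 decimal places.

-9.852839

Order 3 gives 2^r = 8 and 2^r − 1 = 7.
Weighted: (-78.3647423696) − (-9.3948726137) = -68.9698697559
Divide by 2^3 − 1 = 7.
(8·(-9.7955927962) − (-9.3948726137))/(8 − 1) = -9.8528385366
Shift from A(h/2): −0.0572457404.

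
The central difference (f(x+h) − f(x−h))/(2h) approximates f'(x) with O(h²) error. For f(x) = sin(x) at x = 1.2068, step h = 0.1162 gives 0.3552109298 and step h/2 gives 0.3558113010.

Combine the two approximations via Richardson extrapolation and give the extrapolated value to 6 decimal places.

Method order is 2; weight 2^2 = 4.
Top: 4(0.3558113010) − (0.3552109298) = 1.0680342742
Denominator 4 − 1 = 3.
Extrapolated: 1.0680342742 / 3 = 0.3560114247

0.356011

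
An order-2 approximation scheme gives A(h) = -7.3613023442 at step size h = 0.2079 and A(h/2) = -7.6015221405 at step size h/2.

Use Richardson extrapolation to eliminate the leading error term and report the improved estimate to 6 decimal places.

r = 2, so 2^r = 4.
4*(-7.6015221405) = -30.4060885620; subtract (-7.3613023442) → -23.0447862178
(4*(-7.6015221405) − (-7.3613023442))/(4 − 1) = -7.6815954059

-7.681595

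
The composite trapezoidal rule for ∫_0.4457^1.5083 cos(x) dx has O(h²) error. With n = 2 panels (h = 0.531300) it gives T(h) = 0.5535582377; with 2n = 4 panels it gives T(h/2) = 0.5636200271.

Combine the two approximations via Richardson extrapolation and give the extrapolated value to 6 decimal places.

0.566974

Error is O(h^2); halving h shrinks it by 2^2 = 4.
Top: 4(0.5636200271) − (0.5535582377) = 1.7009218707
Divide by 2^2 − 1 = 3.
(4·0.5636200271 − 0.5535582377)/(4 − 1) = 0.5669739569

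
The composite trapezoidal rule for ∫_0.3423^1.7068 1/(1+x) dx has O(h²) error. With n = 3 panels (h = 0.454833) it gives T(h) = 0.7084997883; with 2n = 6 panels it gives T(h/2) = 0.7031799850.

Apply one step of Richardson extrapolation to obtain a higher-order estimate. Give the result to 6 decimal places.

0.701407

Method order is 2; weight 2^2 = 4.
4 × 0.7031799850 − 0.7084997883 = 2.1042201517
(4 × 0.7031799850 − 0.7084997883)/(4 − 1) = 0.7014067172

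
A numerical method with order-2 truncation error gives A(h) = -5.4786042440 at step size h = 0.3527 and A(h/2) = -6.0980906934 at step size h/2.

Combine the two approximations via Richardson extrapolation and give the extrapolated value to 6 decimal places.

-6.304586

Order 2 gives 2^r = 4 and 2^r − 1 = 3.
Top: 4(-6.0980906934) − (-5.4786042440) = -18.9137585296
Divide by 2^2 − 1 = 3.
Result: -6.3045861765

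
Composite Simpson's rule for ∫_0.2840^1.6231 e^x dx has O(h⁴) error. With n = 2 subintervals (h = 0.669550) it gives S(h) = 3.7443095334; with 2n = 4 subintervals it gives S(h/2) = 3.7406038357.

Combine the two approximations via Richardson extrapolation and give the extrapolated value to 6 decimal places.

3.740357

Order 4 gives 2^r = 16 and 2^r − 1 = 15.
2^4·A(h/2) = 59.8496613712; minus A(h) gives 56.1053518378.
Denominator 16 − 1 = 15.
So the Richardson estimate is 3.7403567892.
Correction |R − A(h/2)| = 2.470e-04; gap |A(h/2) − A(h)| = 3.706e-03.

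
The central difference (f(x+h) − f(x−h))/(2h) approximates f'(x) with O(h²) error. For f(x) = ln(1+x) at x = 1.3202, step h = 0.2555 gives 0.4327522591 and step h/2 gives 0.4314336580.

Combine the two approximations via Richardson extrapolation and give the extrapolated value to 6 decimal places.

Error is O(h^2); halving h shrinks it by 2^2 = 4.
4×0.4314336580 = 1.7257346320; 1.7257346320 − 0.4327522591 = 1.2929823729
(4×0.4314336580 − 0.4327522591)/(4 − 1) = 0.4309941243

0.430994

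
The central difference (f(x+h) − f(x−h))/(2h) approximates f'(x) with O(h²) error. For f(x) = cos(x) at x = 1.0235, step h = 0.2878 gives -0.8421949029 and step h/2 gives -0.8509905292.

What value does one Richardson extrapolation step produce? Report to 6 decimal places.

-0.853922

Error is O(h^2); halving h shrinks it by 2^2 = 4.
4·(-0.8509905292) = -3.4039621168; subtract (-0.8421949029) → -2.5617672139
Denominator 4 − 1 = 3.
Result: -0.8539224046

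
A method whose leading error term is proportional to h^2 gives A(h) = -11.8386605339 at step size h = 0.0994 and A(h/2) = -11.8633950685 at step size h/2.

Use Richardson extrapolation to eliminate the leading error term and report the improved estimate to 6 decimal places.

-11.871640

The method has order 2: 2^2 = 4.
Weighted: (-47.4535802740) − (-11.8386605339) = -35.6149197401
(-35.6149197401) ÷ 3 = -11.8716399134
Shift from A(h/2): −0.0082448449.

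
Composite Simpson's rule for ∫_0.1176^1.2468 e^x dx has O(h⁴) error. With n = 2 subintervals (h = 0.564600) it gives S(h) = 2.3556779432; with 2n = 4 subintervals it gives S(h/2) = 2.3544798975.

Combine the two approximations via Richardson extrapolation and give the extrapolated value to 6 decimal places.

Method order is 4; weight 2^4 = 16.
Numerator 16*A(h/2) − A(h) = 16*2.3544798975 − 2.3556779432 = 35.3160004168
Denominator 16 − 1 = 15.
Extrapolated: 35.3160004168 / 15 = 2.3544000278

2.354400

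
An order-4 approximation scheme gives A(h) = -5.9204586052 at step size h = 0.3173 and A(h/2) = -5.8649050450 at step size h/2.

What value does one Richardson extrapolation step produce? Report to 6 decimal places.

-5.861201

Order 4 gives 2^r = 16 and 2^r − 1 = 15.
Difference of the inputs: -5.8649050450 − (-5.9204586052) = 0.0555535602
Correction (A(h/2) − A(h))/(16 − 1) = 0.0555535602/15 = 0.0037035707
R = A(h/2) + (A(h/2) − A(h))/15 = -5.8649050450 + 0.0037035707 = -5.8612014743
Gap between inputs: 5.555e-02; correction applied: +0.0037035707.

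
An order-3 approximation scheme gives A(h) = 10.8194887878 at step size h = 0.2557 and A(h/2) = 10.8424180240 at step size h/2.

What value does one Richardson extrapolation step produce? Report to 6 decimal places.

10.845694

r = 3, so 2^r = 8.
8*10.8424180240 = 86.7393441920; subtract 10.8194887878 → 75.9198554042
Divide by 2^3 − 1 = 7.
(8*10.8424180240 − 10.8194887878)/(8 − 1) = 10.8456936292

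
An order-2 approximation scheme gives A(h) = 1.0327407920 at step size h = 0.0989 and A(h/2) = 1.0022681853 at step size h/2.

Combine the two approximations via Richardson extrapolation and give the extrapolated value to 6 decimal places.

The method has order 2: 2^2 = 4.
Numerator 4 × A(h/2) − A(h) = 4 × 1.0022681853 − 1.0327407920 = 2.9763319492
Divide by 2^2 − 1 = 3.
2.9763319492 ÷ 3 = 0.9921106497

0.992111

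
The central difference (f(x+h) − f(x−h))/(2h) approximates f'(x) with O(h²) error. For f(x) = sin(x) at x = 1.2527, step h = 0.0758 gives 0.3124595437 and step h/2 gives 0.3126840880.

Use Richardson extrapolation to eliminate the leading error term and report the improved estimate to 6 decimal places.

0.312759

r = 2: numerator weight 4, denominator 3.
4 × 0.3126840880 = 1.2507363520; subtract 0.3124595437 → 0.9382768083
Extrapolated: 0.9382768083 / 3 = 0.3127589361
Shift from A(h/2): +0.0000748481.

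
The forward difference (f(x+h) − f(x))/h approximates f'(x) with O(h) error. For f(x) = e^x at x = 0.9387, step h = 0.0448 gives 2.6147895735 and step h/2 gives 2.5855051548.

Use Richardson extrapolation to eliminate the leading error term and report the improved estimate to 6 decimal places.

2.556221

r = 1, so 2^r = 2.
2*2.5855051548 = 5.1710103096; 5.1710103096 − 2.6147895735 = 2.5562207361
Divide by 2^1 − 1 = 1.
R = 2.5562207361/1 = 2.5562207361
Shift from A(h/2): −0.0292844187.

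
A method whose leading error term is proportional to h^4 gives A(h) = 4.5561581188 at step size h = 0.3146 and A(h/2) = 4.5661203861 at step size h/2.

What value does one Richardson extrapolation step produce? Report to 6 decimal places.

r = 4: numerator weight 16, denominator 15.
Numerator 16 × A(h/2) − A(h) = 16 × 4.5661203861 − 4.5561581188 = 68.5017680588
Denominator 16 − 1 = 15.
(16 × 4.5661203861 − 4.5561581188)/(16 − 1) = 4.5667845373

4.566785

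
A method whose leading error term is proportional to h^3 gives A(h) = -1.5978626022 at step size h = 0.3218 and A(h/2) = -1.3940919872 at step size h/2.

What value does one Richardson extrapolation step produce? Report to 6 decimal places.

Leading term ∝ h^3; use weight 8 = 2^3.
A(h/2) − A(h) = -1.3940919872 − (-1.5978626022) = 0.2037706150
Divide by 2^3 − 1 = 7: 0.2037706150/7 = 0.0291100879
R = A(h/2) + (A(h/2) − A(h))/7 = -1.3940919872 + 0.0291100879 = -1.3649818993
Shift from A(h/2): +0.0291100879.

-1.364982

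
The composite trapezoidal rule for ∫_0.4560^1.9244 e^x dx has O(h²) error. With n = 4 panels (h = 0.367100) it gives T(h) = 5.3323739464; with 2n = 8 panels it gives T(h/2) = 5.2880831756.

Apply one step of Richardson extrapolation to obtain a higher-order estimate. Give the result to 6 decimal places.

5.273320

With r = 2 the leading error scales as h^2, so the weight is 2^2 = 4.
A(h/2) − A(h) = 5.2880831756 − 5.3323739464 = -0.0442907708
Correction (A(h/2) − A(h))/(4 − 1) = (-0.0442907708)/3 = -0.0147635903
R = 5.2880831756 − 0.0147635903 = 5.2733195853
Gap between inputs: 4.429e-02; correction applied: −0.0147635903.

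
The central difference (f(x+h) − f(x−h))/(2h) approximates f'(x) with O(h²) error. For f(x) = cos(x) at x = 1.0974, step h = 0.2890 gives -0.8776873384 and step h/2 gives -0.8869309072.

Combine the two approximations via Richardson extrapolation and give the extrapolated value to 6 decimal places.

-0.890012

Error is O(h^2); halving h shrinks it by 2^2 = 4.
4*(-0.8869309072) = -3.5477236288; (-3.5477236288) − (-0.8776873384) = -2.6700362904
Divide by 2^2 − 1 = 3.
Result: -0.8900120968
Shift from A(h/2): −0.0030811896.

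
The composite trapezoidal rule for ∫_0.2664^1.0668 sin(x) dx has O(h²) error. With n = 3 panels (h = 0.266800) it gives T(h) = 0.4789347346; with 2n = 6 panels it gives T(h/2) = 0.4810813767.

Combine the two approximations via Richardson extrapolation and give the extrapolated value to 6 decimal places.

Error is O(h^2); halving h shrinks it by 2^2 = 4.
A(h/2) − A(h) = 0.4810813767 − 0.4789347346 = 0.0021466421
Divide by 2^2 − 1 = 3: 0.0021466421/3 = 0.0007155474
R = A(h/2) + (A(h/2) − A(h))/3 = 0.4810813767 + 0.0007155474 = 0.4817969241
Shift from A(h/2): +0.0007155474.

0.481797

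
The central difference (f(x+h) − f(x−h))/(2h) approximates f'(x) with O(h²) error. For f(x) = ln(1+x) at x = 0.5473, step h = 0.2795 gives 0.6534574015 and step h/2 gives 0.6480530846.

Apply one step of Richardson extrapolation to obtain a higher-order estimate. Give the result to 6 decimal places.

0.646252

Error is O(h^2); halving h shrinks it by 2^2 = 4.
Top: 4(0.6480530846) − (0.6534574015) = 1.9387549369
Denominator 4 − 1 = 3.
So the Richardson estimate is 0.6462516456.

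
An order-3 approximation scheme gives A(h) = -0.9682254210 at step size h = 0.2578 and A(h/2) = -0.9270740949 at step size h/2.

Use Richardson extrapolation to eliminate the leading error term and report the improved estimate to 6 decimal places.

-0.921195

Order 3 gives 2^r = 8 and 2^r − 1 = 7.
8 × (-0.9270740949) − (-0.9682254210) = -6.4483673382
(-6.4483673382) ÷ 7 = -0.9211953340
Gap between inputs: 4.115e-02; correction applied: +0.0058787609.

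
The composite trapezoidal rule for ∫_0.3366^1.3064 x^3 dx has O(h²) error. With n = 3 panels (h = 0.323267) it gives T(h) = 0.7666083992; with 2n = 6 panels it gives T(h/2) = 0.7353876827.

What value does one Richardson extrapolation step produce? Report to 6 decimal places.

Leading term ∝ h^2; use weight 4 = 2^2.
Top: 4(0.7353876827) − (0.7666083992) = 2.1749423316
Divide by 2^2 − 1 = 3.
(4×0.7353876827 − 0.7666083992)/(4 − 1) = 0.7249807772
Gap between inputs: 3.122e-02; correction applied: −0.0104069055.

0.724981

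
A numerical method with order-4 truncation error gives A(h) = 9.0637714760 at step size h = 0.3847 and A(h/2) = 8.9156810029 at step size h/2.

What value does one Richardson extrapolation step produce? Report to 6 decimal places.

Error is O(h^4); halving h shrinks it by 2^4 = 16.
16 × 8.9156810029 − 9.0637714760 = 133.5871245704
Divide by 2^4 − 1 = 15.
(16 × 8.9156810029 − 9.0637714760)/(16 − 1) = 8.9058083047

8.905808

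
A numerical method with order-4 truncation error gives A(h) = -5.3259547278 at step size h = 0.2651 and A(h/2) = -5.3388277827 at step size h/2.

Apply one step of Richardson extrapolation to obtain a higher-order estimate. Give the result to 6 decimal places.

-5.339686

r = 4: numerator weight 16, denominator 15.
Weighted: (-85.4212445232) − (-5.3259547278) = -80.0952897954
(-80.0952897954) ÷ 15 = -5.3396859864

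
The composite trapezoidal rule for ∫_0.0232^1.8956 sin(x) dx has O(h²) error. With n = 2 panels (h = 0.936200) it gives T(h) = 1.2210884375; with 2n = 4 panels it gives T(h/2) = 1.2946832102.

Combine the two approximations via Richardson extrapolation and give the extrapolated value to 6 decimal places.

r = 2, so 2^r = 4.
Numerator 4·A(h/2) − A(h) = 4·1.2946832102 − 1.2210884375 = 3.9576444033
Divide by 2^2 − 1 = 3.
(4·1.2946832102 − 1.2210884375)/(4 − 1) = 1.3192148011
Shift from A(h/2): +0.0245315909.

1.319215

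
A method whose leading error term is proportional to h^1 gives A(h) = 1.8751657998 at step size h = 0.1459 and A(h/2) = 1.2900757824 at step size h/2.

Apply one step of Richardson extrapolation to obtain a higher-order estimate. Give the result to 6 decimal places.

With r = 1 the leading error scales as h^1, so the weight is 2^1 = 2.
2×1.2900757824 = 2.5801515648; subtract 1.8751657998 → 0.7049857650
(2×1.2900757824 − 1.8751657998)/(2 − 1) = 0.7049857650

0.704986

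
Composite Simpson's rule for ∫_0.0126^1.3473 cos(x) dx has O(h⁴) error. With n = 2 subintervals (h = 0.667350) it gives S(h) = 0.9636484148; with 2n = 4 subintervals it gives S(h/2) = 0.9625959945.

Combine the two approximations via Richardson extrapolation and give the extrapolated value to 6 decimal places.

r = 4, so 2^r = 16.
16×0.9625959945 − 0.9636484148 = 14.4378874972
Extrapolated: 14.4378874972 / 15 = 0.9625258331

0.962526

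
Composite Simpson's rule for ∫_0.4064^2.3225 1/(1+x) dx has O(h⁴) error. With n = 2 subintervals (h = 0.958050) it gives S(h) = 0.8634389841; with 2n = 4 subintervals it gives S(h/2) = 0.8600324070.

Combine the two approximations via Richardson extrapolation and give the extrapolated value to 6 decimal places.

0.859805

Order 4 gives 2^r = 16 and 2^r − 1 = 15.
Weighted: 13.7605185120 − 0.8634389841 = 12.8970795279
Denominator 16 − 1 = 15.
12.8970795279 ÷ 15 = 0.8598053019
Gap between inputs: 3.407e-03; correction applied: −0.0002271051.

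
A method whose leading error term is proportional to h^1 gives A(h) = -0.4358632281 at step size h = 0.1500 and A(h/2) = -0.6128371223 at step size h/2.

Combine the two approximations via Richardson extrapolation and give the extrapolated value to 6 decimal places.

-0.789811

r = 1: numerator weight 2, denominator 1.
2·(-0.6128371223) = -1.2256742446; (-1.2256742446) − (-0.4358632281) = -0.7898110165
Extrapolated: (-0.7898110165) / 1 = -0.7898110165
Correction |R − A(h/2)| = 1.770e-01; gap |A(h/2) − A(h)| = 1.770e-01.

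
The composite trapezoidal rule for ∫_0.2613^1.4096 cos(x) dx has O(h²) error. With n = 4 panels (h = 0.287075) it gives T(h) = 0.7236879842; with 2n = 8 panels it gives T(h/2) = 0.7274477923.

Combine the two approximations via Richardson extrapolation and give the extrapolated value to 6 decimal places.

0.728701

Order 2 gives 2^r = 4 and 2^r − 1 = 3.
Numerator 4×A(h/2) − A(h) = 4×0.7274477923 − 0.7236879842 = 2.1861031850
R = 2.1861031850/3 = 0.7287010617
Correction |R − A(h/2)| = 1.253e-03; gap |A(h/2) − A(h)| = 3.760e-03.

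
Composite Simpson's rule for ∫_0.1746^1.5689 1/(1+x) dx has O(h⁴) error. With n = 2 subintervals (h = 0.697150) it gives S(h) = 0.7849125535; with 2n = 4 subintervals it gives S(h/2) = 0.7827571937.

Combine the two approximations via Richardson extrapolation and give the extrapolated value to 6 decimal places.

0.782614

Leading term ∝ h^4; use weight 16 = 2^4.
A(h/2) − A(h) = 0.7827571937 − 0.7849125535 = -0.0021553598
Divide by 2^4 − 1 = 15: (-0.0021553598)/15 = -0.0001436907
R = 0.7827571937 − 0.0001436907 = 0.7826135030
Shift from A(h/2): −0.0001436907.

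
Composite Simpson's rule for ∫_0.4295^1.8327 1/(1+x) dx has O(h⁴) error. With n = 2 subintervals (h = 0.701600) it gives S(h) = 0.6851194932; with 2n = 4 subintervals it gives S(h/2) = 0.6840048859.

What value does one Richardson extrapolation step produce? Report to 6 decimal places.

r = 4: numerator weight 16, denominator 15.
Weighted: 10.9440781744 − 0.6851194932 = 10.2589586812
R = 10.2589586812/15 = 0.6839305787

0.683931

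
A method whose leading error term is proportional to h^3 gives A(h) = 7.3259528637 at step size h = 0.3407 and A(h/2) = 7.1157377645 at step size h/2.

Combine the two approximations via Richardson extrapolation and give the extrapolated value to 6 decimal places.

With r = 3 the leading error scales as h^3, so the weight is 2^3 = 8.
Difference of the inputs: 7.1157377645 − 7.3259528637 = -0.2102150992
Divide by 2^3 − 1 = 7: (-0.2102150992)/7 = -0.0300307285
R = 7.1157377645 − 0.0300307285 = 7.0857070360

7.085707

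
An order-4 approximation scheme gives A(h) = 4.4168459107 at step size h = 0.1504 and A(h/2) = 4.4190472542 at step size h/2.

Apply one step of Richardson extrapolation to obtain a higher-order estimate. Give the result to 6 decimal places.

4.419194

The method has order 4: 2^4 = 16.
Top: 16(4.4190472542) − (4.4168459107) = 66.2879101565
Denominator 16 − 1 = 15.
Extrapolated: 66.2879101565 / 15 = 4.4191940104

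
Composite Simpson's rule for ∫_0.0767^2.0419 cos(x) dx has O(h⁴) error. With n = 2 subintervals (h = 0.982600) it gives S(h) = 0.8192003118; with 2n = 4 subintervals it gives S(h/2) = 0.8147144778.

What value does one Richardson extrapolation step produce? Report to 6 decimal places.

The method has order 4: 2^4 = 16.
16 × 0.8147144778 = 13.0354316448; subtract 0.8192003118 → 12.2162313330
Divide by 2^4 − 1 = 15.
Result: 0.8144154222

0.814415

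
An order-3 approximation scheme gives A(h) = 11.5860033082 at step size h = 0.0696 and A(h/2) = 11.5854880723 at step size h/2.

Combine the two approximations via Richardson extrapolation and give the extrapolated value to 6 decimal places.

Order 3 gives 2^r = 8 and 2^r − 1 = 7.
Numerator 8 × A(h/2) − A(h) = 8 × 11.5854880723 − 11.5860033082 = 81.0979012702
Divide by 2^3 − 1 = 7.
Extrapolated: 81.0979012702 / 7 = 11.5854144672

11.585414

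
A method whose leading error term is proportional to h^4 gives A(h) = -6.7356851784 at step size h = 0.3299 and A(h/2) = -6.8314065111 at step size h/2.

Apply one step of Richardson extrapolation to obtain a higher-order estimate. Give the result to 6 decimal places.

Method order is 4; weight 2^4 = 16.
16 × (-6.8314065111) = -109.3025041776; (-109.3025041776) − (-6.7356851784) = -102.5668189992
(-102.5668189992) ÷ 15 = -6.8377879333
Shift from A(h/2): −0.0063814222.

-6.837788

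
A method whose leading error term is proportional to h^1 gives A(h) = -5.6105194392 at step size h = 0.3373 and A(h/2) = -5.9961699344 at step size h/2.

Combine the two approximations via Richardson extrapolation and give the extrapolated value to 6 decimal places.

The method has order 1: 2^1 = 2.
Top: 2(-5.9961699344) − (-5.6105194392) = -6.3818204296
Divide by 2^1 − 1 = 1.
(2×(-5.9961699344) − (-5.6105194392))/(2 − 1) = -6.3818204296
Gap between inputs: 3.857e-01; correction applied: −0.3856504952.

-6.381820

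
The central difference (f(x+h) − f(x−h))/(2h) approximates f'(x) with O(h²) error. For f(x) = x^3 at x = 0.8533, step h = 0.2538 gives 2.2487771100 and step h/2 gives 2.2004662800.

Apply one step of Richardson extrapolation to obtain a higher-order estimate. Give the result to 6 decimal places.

Leading term ∝ h^2; use weight 4 = 2^2.
4*2.2004662800 = 8.8018651200; 8.8018651200 − 2.2487771100 = 6.5530880100
Extrapolated: 6.5530880100 / 3 = 2.1843626700

2.184363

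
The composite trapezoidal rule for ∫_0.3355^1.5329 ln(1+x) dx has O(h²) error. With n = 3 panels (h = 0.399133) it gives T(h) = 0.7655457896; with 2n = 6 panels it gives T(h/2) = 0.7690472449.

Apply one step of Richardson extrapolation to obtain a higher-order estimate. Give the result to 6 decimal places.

The method has order 2: 2^2 = 4.
Top: 4(0.7690472449) − (0.7655457896) = 2.3106431900
Divide by 2^2 − 1 = 3.
Result: 0.7702143967

0.770214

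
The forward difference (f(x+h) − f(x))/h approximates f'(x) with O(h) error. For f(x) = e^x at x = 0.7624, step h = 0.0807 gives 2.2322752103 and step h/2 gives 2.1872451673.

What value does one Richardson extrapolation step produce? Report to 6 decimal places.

2.142215

Method order is 1; weight 2^1 = 2.
2·2.1872451673 = 4.3744903346; subtract 2.2322752103 → 2.1422151243
Denominator 2 − 1 = 1.
Result: 2.1422151243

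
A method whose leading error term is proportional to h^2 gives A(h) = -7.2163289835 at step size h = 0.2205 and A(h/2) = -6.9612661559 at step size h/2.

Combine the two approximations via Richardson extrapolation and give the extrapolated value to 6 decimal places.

-6.876245

r = 2: numerator weight 4, denominator 3.
Weighted: (-27.8450646236) − (-7.2163289835) = -20.6287356401
(-20.6287356401) ÷ 3 = -6.8762452134
Gap between inputs: 2.551e-01; correction applied: +0.0850209425.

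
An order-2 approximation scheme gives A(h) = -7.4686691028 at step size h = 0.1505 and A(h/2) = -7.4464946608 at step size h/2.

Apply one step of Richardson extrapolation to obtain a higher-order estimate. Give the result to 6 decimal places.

With r = 2 the leading error scales as h^2, so the weight is 2^2 = 4.
Numerator 4 × A(h/2) − A(h) = 4 × (-7.4464946608) − (-7.4686691028) = -22.3173095404
Divide by 2^2 − 1 = 3.
Result: -7.4391031801
Shift from A(h/2): +0.0073914807.

-7.439103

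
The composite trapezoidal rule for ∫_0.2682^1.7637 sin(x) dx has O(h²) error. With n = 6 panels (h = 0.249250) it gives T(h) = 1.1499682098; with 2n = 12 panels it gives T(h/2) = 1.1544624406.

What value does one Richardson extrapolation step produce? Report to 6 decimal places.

1.155961

Method order is 2; weight 2^2 = 4.
Top: 4(1.1544624406) − (1.1499682098) = 3.4678815526
R = 3.4678815526/3 = 1.1559605175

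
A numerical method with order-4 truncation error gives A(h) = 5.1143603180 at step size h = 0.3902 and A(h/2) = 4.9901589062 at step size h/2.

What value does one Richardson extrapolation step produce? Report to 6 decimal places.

r = 4, so 2^r = 16.
16·4.9901589062 = 79.8425424992; subtract 5.1143603180 → 74.7281821812
R = 74.7281821812/15 = 4.9818788121

4.981879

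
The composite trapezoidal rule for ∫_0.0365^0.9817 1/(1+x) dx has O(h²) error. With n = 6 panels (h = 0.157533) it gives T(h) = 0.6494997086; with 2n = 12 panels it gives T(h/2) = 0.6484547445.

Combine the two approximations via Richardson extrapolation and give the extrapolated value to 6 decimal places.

0.648106

Leading term ∝ h^2; use weight 4 = 2^2.
A(h/2) − A(h) = 0.6484547445 − 0.6494997086 = -0.0010449641
Divide by 2^2 − 1 = 3: (-0.0010449641)/3 = -0.0003483214
R = A(h/2) + (A(h/2) − A(h))/3 = 0.6484547445 − 0.0003483214 = 0.6481064231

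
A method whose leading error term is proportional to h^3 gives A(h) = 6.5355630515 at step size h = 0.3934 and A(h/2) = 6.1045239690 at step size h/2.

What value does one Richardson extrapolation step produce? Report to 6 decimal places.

Order 3 gives 2^r = 8 and 2^r − 1 = 7.
A(h/2) − A(h) = 6.1045239690 − 6.5355630515 = -0.4310390825
Correction (A(h/2) − A(h))/(8 − 1) = (-0.4310390825)/7 = -0.0615770118
R = A(h/2) + (A(h/2) − A(h))/7 = 6.1045239690 − 0.0615770118 = 6.0429469572

6.042947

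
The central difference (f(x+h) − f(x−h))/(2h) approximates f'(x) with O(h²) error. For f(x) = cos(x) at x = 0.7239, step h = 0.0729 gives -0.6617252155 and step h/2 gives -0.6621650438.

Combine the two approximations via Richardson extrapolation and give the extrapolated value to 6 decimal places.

Method order is 2; weight 2^2 = 4.
A(h/2) − A(h) = -0.6621650438 − (-0.6617252155) = -0.0004398283
Correction (A(h/2) − A(h))/(4 − 1) = (-0.0004398283)/3 = -0.0001466094
R = A(h/2) + (A(h/2) − A(h))/3 = -0.6621650438 − 0.0001466094 = -0.6623116532

-0.662312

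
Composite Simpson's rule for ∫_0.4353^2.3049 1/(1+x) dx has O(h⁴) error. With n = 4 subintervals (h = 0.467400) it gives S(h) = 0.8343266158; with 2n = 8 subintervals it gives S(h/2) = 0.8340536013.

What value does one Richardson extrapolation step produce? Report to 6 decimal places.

0.834035

With r = 4 the leading error scales as h^4, so the weight is 2^4 = 16.
Numerator 16×A(h/2) − A(h) = 16×0.8340536013 − 0.8343266158 = 12.5105310050
Divide by 2^4 − 1 = 15.
Result: 0.8340354003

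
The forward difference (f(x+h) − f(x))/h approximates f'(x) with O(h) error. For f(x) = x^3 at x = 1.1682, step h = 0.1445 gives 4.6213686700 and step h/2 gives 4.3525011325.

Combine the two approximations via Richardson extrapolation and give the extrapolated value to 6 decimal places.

Order 1 gives 2^r = 2 and 2^r − 1 = 1.
Numerator 2×A(h/2) − A(h) = 2×4.3525011325 − 4.6213686700 = 4.0836335950
4.0836335950 ÷ 1 = 4.0836335950

4.083634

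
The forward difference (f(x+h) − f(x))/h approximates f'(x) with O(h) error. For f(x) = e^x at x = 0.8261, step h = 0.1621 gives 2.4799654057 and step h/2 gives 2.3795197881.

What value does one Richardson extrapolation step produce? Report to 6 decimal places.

r = 1, so 2^r = 2.
2×2.3795197881 − 2.4799654057 = 2.2790741705
Denominator 2 − 1 = 1.
2.2790741705 ÷ 1 = 2.2790741705

2.279074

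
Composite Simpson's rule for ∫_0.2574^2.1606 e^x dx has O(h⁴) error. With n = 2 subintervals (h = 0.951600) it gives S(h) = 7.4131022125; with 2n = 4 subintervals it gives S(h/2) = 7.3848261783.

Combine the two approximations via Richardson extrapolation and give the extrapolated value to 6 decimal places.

Error is O(h^4); halving h shrinks it by 2^4 = 16.
2^4 × A(h/2) = 118.1572188528; minus A(h) gives 110.7441166403.
Extrapolated: 110.7441166403 / 15 = 7.3829411094

7.382941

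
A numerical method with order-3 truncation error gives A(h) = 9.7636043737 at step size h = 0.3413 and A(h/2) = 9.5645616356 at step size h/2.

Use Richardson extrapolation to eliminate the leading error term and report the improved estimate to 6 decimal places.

9.536127

r = 3, so 2^r = 8.
8*9.5645616356 = 76.5164930848; 76.5164930848 − 9.7636043737 = 66.7528887111
Denominator 8 − 1 = 7.
R = 66.7528887111/7 = 9.5361269587
Gap between inputs: 1.990e-01; correction applied: −0.0284346769.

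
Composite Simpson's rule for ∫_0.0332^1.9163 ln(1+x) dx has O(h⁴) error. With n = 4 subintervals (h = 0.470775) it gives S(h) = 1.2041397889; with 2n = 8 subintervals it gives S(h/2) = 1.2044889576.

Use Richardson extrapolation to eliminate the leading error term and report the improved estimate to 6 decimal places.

1.204512

Error is O(h^4); halving h shrinks it by 2^4 = 16.
Top: 16(1.2044889576) − (1.2041397889) = 18.0676835327
18.0676835327 ÷ 15 = 1.2045122355
Shift from A(h/2): +0.0000232779.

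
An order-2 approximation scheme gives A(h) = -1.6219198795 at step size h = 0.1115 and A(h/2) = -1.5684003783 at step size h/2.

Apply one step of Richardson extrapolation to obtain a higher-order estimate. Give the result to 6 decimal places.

With r = 2 the leading error scales as h^2, so the weight is 2^2 = 4.
2^2 × A(h/2) = -6.2736015132; minus A(h) gives -4.6516816337.
Divide by 2^2 − 1 = 3.
(-4.6516816337) ÷ 3 = -1.5505605446

-1.550561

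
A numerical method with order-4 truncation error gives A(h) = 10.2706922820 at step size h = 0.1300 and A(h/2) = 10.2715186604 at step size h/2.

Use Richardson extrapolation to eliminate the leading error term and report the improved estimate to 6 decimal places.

10.271574

Method order is 4; weight 2^4 = 16.
16*10.2715186604 − 10.2706922820 = 154.0736062844
Divide by 2^4 − 1 = 15.
R = 154.0736062844/15 = 10.2715737523
Shift from A(h/2): +0.0000550919.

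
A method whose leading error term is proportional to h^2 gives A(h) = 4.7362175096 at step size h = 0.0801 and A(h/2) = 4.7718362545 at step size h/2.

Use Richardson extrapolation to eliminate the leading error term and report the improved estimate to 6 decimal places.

Leading term ∝ h^2; use weight 4 = 2^2.
Top: 4(4.7718362545) − (4.7362175096) = 14.3511275084
Divide by 2^2 − 1 = 3.
(4×4.7718362545 − 4.7362175096)/(4 − 1) = 4.7837091695

4.783709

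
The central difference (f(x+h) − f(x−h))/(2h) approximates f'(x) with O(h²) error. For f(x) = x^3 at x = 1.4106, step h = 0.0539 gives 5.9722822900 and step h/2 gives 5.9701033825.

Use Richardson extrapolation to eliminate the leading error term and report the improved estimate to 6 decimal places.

5.969377

The method has order 2: 2^2 = 4.
Weighted: 23.8804135300 − 5.9722822900 = 17.9081312400
(4·5.9701033825 − 5.9722822900)/(4 − 1) = 5.9693770800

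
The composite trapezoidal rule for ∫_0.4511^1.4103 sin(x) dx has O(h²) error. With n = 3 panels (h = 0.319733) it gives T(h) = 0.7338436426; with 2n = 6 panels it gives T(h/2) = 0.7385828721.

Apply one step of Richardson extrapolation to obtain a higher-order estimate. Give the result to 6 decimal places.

r = 2: numerator weight 4, denominator 3.
Top: 4(0.7385828721) − (0.7338436426) = 2.2204878458
2.2204878458 ÷ 3 = 0.7401626153
Shift from A(h/2): +0.0015797432.

0.740163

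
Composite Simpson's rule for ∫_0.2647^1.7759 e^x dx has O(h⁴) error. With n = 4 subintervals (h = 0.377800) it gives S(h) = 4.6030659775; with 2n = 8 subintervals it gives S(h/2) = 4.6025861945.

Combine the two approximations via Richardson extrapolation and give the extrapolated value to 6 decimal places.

4.602554

r = 4: numerator weight 16, denominator 15.
16×4.6025861945 = 73.6413791120; subtract 4.6030659775 → 69.0383131345
Divide by 2^4 − 1 = 15.
Result: 4.6025542090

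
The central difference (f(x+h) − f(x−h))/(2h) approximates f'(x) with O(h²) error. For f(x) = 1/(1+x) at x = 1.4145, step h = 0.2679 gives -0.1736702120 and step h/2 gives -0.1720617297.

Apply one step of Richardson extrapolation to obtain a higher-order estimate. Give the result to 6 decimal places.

With r = 2 the leading error scales as h^2, so the weight is 2^2 = 4.
Top: 4(-0.1720617297) − (-0.1736702120) = -0.5145767068
(4·(-0.1720617297) − (-0.1736702120))/(4 − 1) = -0.1715255689
Gap between inputs: 1.608e-03; correction applied: +0.0005361608.

-0.171526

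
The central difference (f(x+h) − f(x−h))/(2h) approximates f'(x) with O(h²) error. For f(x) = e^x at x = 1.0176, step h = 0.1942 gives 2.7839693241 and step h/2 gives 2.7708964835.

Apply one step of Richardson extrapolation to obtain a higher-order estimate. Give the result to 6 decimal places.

2.766539

r = 2, so 2^r = 4.
4 × 2.7708964835 = 11.0835859340; 11.0835859340 − 2.7839693241 = 8.2996166099
Denominator 4 − 1 = 3.
(4 × 2.7708964835 − 2.7839693241)/(4 − 1) = 2.7665388700
Correction |R − A(h/2)| = 4.358e-03; gap |A(h/2) − A(h)| = 1.307e-02.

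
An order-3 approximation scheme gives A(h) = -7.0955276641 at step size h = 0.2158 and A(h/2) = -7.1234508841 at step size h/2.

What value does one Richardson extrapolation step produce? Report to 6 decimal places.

Leading term ∝ h^3; use weight 8 = 2^3.
8×(-7.1234508841) − (-7.0955276641) = -49.8920794087
Divide by 2^3 − 1 = 7.
R = (-49.8920794087)/7 = -7.1274399155
Correction |R − A(h/2)| = 3.989e-03; gap |A(h/2) − A(h)| = 2.792e-02.

-7.127440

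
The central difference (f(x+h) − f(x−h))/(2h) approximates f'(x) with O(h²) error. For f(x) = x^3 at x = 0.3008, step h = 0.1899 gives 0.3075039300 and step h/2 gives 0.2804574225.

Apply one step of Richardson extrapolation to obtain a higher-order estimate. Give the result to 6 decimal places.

0.271442

Error is O(h^2); halving h shrinks it by 2^2 = 4.
4×0.2804574225 = 1.1218296900; 1.1218296900 − 0.3075039300 = 0.8143257600
Denominator 4 − 1 = 3.
Result: 0.2714419200
Gap between inputs: 2.705e-02; correction applied: −0.0090155025.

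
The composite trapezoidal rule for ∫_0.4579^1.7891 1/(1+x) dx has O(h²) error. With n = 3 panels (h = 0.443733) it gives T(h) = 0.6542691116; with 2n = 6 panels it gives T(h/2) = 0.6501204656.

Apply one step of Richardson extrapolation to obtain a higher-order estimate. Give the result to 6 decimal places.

0.648738

With r = 2 the leading error scales as h^2, so the weight is 2^2 = 4.
4×0.6501204656 = 2.6004818624; subtract 0.6542691116 → 1.9462127508
R = 1.9462127508/3 = 0.6487375836
Shift from A(h/2): −0.0013828820.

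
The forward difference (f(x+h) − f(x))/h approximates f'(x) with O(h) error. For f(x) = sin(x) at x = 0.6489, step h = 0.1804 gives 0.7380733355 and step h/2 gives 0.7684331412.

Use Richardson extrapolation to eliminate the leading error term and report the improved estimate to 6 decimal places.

Order 1 gives 2^r = 2 and 2^r − 1 = 1.
2^1*A(h/2) = 1.5368662824; minus A(h) gives 0.7987929469.
(2*0.7684331412 − 0.7380733355)/(2 − 1) = 0.7987929469

0.798793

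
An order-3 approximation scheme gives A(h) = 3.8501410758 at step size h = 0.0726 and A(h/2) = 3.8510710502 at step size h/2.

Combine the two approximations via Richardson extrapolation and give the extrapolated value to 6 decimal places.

3.851204

Error is O(h^3); halving h shrinks it by 2^3 = 8.
Weighted: 30.8085684016 − 3.8501410758 = 26.9584273258
Extrapolated: 26.9584273258 / 7 = 3.8512039037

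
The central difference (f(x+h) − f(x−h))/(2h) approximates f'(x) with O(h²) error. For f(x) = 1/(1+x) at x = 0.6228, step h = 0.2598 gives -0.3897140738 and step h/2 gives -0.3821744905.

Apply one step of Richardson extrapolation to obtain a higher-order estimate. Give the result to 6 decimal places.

r = 2, so 2^r = 4.
Weighted: (-1.5286979620) − (-0.3897140738) = -1.1389838882
Divide by 2^2 − 1 = 3.
Result: -0.3796612961
Shift from A(h/2): +0.0025131944.

-0.379661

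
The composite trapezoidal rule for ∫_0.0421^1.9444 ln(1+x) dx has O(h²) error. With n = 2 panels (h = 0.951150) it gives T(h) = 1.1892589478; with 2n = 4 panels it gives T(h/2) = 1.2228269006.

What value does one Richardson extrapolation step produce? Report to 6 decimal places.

Order 2 gives 2^r = 4 and 2^r − 1 = 3.
Numerator 4×A(h/2) − A(h) = 4×1.2228269006 − 1.1892589478 = 3.7020486546
Divide by 2^2 − 1 = 3.
(4×1.2228269006 − 1.1892589478)/(4 − 1) = 1.2340162182
Gap between inputs: 3.357e-02; correction applied: +0.0111893176.

1.234016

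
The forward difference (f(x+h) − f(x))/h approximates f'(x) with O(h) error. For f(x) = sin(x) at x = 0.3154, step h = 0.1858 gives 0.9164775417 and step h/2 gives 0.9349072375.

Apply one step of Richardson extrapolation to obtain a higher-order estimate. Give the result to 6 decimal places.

0.953337

Error is O(h^1); halving h shrinks it by 2^1 = 2.
2^1×A(h/2) = 1.8698144750; minus A(h) gives 0.9533369333.
Denominator 2 − 1 = 1.
Extrapolated: 0.9533369333 / 1 = 0.9533369333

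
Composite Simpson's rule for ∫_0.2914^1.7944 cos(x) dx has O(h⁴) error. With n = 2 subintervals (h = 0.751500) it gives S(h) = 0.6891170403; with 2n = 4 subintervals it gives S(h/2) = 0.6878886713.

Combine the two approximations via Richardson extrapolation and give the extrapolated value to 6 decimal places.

0.687807

Order 4 gives 2^r = 16 and 2^r − 1 = 15.
A(h/2) − A(h) = 0.6878886713 − 0.6891170403 = -0.0012283690
Correction (A(h/2) − A(h))/(16 − 1) = (-0.0012283690)/15 = -0.0000818913
R = A(h/2) + (A(h/2) − A(h))/15 = 0.6878886713 − 0.0000818913 = 0.6878067800
Gap between inputs: 1.228e-03; correction applied: −0.0000818913.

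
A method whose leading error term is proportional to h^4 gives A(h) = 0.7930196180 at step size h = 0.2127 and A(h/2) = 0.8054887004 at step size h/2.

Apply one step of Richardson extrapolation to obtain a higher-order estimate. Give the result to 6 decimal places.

Leading term ∝ h^4; use weight 16 = 2^4.
A(h/2) − A(h) = 0.8054887004 − 0.7930196180 = 0.0124690824
Divide by 2^4 − 1 = 15: 0.0124690824/15 = 0.0008312722
R = 0.8054887004 + 0.0008312722 = 0.8063199726

0.806320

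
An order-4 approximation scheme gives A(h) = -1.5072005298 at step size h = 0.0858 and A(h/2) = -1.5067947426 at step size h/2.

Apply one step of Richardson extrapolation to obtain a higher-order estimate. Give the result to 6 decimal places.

-1.506768

Leading term ∝ h^4; use weight 16 = 2^4.
Top: 16(-1.5067947426) − (-1.5072005298) = -22.6015153518
(-22.6015153518) ÷ 15 = -1.5067676901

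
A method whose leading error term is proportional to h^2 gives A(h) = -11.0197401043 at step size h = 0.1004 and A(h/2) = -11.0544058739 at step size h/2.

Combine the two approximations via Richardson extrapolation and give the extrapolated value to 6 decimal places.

-11.065961

The method has order 2: 2^2 = 4.
4·(-11.0544058739) − (-11.0197401043) = -33.1978833913
Divide by 2^2 − 1 = 3.
R = (-33.1978833913)/3 = -11.0659611304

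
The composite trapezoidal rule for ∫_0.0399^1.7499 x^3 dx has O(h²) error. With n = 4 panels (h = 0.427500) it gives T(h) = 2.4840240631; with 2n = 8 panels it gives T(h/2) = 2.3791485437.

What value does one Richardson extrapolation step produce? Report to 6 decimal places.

With r = 2 the leading error scales as h^2, so the weight is 2^2 = 4.
A(h/2) − A(h) = 2.3791485437 − 2.4840240631 = -0.1048755194
Divide by 2^2 − 1 = 3: (-0.1048755194)/3 = -0.0349585065
R = 2.3791485437 − 0.0349585065 = 2.3441900372

2.344190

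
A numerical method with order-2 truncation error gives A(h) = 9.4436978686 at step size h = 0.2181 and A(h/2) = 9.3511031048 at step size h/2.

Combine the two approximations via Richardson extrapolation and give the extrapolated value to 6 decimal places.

9.320238

The method has order 2: 2^2 = 4.
Difference of the inputs: 9.3511031048 − 9.4436978686 = -0.0925947638
Correction (A(h/2) − A(h))/(4 − 1) = (-0.0925947638)/3 = -0.0308649213
R = 9.3511031048 − 0.0308649213 = 9.3202381835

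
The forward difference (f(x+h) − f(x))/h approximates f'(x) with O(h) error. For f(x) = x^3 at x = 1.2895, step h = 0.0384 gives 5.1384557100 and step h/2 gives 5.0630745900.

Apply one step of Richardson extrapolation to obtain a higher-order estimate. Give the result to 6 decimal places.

4.987693

r = 1, so 2^r = 2.
2·5.0630745900 − 5.1384557100 = 4.9876934700
Denominator 2 − 1 = 1.
Extrapolated: 4.9876934700 / 1 = 4.9876934700
Correction |R − A(h/2)| = 7.538e-02; gap |A(h/2) − A(h)| = 7.538e-02.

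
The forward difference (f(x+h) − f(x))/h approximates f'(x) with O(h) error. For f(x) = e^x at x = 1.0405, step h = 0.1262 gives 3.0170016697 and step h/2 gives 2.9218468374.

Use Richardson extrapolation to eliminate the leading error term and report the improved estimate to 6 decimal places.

2.826692

r = 1: numerator weight 2, denominator 1.
A(h/2) − A(h) = 2.9218468374 − 3.0170016697 = -0.0951548323
Divide by 2^1 − 1 = 1: (-0.0951548323)/1 = -0.0951548323
R = 2.9218468374 − 0.0951548323 = 2.8266920051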